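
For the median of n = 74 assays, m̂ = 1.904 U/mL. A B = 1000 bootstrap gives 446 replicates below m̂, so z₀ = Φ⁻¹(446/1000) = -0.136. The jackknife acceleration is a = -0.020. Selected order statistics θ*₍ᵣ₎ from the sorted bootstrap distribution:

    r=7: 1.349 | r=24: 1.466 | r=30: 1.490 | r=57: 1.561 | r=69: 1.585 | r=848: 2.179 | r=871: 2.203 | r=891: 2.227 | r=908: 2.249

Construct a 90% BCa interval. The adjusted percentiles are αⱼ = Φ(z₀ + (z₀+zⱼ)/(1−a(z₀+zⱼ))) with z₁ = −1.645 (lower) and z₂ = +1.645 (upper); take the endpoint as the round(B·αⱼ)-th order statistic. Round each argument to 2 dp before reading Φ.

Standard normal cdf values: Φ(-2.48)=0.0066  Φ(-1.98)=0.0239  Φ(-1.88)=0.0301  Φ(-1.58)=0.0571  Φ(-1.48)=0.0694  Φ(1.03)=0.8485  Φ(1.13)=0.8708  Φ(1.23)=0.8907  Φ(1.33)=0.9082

Lower: z₀ + z₁ = -0.136 + (-1.645) = -1.781; 1 − a(z₀+z₁) = 1 − (-0.020)(-1.781) = 0.9644; argument = -0.136 + (-1.781)/0.9644 = -1.9828 → -1.98.
α₁ = Φ(-1.98) = 0.0239; rank = round(1000 × 0.0239) = 24; θ*₍24₎ = 1.466.
Upper: z₀ + z₂ = 1.509; 1 − a(z₀+z₂) = 1.0302; argument = 1.3288 → 1.33; α₂ = 0.9082; rank = 908; θ*₍908₎ = 2.249.

(1.466, 2.249)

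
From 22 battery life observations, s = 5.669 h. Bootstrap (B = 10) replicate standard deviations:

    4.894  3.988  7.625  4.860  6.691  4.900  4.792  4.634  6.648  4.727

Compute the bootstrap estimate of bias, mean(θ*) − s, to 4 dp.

mean(θ*) = (4.894 + 3.988 + 7.625 + 4.860 + 6.691 + 4.900 + 4.792 + 4.634 + 6.648 + 4.727) / 10 = 5.37590
bias = 5.37590 − 5.669

bias = −0.2931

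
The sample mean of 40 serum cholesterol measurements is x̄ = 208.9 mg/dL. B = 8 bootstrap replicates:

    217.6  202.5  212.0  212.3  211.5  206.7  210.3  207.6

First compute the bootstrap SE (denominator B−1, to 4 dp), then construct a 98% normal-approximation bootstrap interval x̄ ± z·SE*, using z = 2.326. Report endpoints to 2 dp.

Mean of replicates = 210.0625; sum of squared deviations = 142.2588; SE* = √(142.2588/7) = 4.5081
Margin = 2.326 × 4.5081 = 10.486
Interval: 208.9 ± 10.486

(198.41, 219.39)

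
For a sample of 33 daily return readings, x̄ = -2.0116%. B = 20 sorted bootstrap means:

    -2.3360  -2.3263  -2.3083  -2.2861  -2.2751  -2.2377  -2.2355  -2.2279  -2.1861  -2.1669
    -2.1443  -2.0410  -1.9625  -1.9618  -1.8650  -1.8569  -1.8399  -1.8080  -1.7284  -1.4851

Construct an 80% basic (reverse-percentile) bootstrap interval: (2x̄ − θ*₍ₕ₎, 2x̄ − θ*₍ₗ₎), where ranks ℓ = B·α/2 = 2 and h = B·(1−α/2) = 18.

Percentile endpoints at ranks 2 and 18: θ*₍2₎ = -2.3263, θ*₍18₎ = -1.8080.
Basic interval reflects these around x̄:
  lower = 2 × -2.0116 − -1.8080 = -2.2152
  upper = 2 × -2.0116 − -2.3263 = -1.6969

(-2.2152, -1.6969)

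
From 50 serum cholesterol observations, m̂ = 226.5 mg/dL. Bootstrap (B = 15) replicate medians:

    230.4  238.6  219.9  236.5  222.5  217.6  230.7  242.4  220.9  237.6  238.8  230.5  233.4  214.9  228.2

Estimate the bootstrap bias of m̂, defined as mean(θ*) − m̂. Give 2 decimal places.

mean(θ*) = (230.4 + 238.6 + 219.9 + 236.5 + 222.5 + 217.6 + 230.7 + 242.4 + 220.9 + 237.6 + 238.8 + 230.5 + 233.4 + 214.9 + 228.2) / 15 = 229.527
bias = 229.527 − 226.5

bias = +3.03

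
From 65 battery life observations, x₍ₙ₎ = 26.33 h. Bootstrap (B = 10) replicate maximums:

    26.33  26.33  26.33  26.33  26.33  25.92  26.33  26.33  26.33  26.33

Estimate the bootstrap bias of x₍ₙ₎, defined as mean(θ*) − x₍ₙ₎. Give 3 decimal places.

bias = −0.041

mean(θ*) = (26.33 + 26.33 + 26.33 + 26.33 + 26.33 + 25.92 + 26.33 + 26.33 + 26.33 + 26.33) / 10 = 26.2890
bias = 26.2890 − 26.33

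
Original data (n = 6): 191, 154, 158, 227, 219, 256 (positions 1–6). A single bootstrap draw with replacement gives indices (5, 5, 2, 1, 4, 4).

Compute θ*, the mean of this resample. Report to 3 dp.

θ* = 206.167

Resample values: 219, 219, 154, 191, 227, 227.
Mean = (219 + 219 + 154 + 191 + 227 + 227) / 6 = 1237.0 / 6 = 206.167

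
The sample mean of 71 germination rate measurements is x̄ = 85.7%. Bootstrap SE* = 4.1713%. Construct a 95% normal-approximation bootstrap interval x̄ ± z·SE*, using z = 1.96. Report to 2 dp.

(77.52, 93.88)

Margin = 1.96 × 4.1713 = 8.176
Interval: 85.7 ± 8.176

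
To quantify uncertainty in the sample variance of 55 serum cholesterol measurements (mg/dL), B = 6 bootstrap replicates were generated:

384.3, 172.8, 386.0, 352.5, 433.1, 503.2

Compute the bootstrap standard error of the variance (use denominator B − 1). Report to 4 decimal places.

SE* = 110.7744

Bootstrap SE is the standard deviation of the 6 replicate variances.
Mean of replicates: (384.3 + 172.8 + 386.0 + 352.5 + 433.1 + 503.2) / 6 = 2231.90000 / 6 = 371.98333
Sum of squared deviations: (+12.31667)² + (−199.18333)² + (+14.01667)² + (−19.48333)² + (+61.11667)² + (+131.21667)² = 61354.82833
Variance = 61354.82833 / 5 = 12270.96567
SE* = √12270.96567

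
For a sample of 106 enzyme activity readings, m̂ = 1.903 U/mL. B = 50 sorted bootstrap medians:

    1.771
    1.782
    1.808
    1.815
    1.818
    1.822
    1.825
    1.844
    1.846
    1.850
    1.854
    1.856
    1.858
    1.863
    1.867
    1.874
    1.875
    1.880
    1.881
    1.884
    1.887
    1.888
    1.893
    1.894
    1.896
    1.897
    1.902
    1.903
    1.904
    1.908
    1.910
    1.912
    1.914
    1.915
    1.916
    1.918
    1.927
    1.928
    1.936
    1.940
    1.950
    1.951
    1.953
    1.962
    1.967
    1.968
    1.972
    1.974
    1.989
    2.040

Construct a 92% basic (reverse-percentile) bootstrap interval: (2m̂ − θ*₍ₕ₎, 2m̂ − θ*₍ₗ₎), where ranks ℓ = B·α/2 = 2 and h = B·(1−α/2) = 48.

(1.832, 2.024)

Percentile endpoints at ranks 2 and 48: θ*₍2₎ = 1.782, θ*₍48₎ = 1.974.
Basic interval reflects these around m̂:
  lower = 2 × 1.903 − 1.974 = 1.832
  upper = 2 × 1.903 − 1.782 = 2.024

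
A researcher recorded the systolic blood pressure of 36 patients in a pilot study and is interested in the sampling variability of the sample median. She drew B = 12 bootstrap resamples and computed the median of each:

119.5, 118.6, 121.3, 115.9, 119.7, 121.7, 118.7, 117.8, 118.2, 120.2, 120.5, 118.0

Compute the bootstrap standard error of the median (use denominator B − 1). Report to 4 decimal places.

SE* = 1.6399

Bootstrap SE is the standard deviation of the 12 replicate medians.
Mean of replicates: (119.5 + 118.6 + 121.3 + 115.9 + 119.7 + 121.7 + 118.7 + 117.8 + 118.2 + 120.2 + 120.5 + 118.0) / 12 = 1430.10000 / 12 = 119.17500
Sum of squared deviations: (+0.32500)² + (−0.57500)² + (+2.12500)² + (−3.27500)² + (+0.52500)² + (+2.52500)² + (−0.47500)² + (−1.37500)² + (−0.97500)² + (+1.02500)² + (+1.32500)² + (−1.17500)² = 29.58250
Variance = 29.58250 / 11 = 2.68932
SE* = √2.68932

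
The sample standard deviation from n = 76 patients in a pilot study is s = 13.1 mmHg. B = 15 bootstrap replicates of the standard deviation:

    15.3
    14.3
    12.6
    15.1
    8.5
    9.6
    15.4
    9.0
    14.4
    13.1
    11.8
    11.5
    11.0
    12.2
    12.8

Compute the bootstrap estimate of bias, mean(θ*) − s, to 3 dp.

mean(θ*) = (15.3 + 14.3 + 12.6 + 15.1 + 8.5 + 9.6 + 15.4 + 9.0 + 14.4 + 13.1 + 11.8 + 11.5 + 11.0 + 12.2 + 12.8) / 15 = 12.4400
bias = 12.4400 − 13.1

bias = −0.660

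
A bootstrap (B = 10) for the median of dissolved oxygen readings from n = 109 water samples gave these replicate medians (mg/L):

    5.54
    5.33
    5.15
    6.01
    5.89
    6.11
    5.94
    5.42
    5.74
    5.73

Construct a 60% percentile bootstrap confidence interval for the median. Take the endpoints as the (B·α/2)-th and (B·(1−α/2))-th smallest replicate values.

(5.33, 5.94)

Sorted replicates: 5.15, 5.33, 5.42, 5.54, 5.73, 5.74, 5.89, 5.94, 6.01, 6.11
α = 0.40; lower rank = 10 × 0.200 = 2; upper rank = 10 × 0.800 = 8.
The 2nd smallest replicate is 5.33; the 8th is 5.94.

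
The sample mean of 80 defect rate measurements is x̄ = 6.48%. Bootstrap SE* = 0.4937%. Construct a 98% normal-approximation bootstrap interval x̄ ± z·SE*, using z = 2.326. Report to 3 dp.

Margin = 2.326 × 0.4937 = 1.1483
Interval: 6.48 ± 1.1483

(5.332, 7.628)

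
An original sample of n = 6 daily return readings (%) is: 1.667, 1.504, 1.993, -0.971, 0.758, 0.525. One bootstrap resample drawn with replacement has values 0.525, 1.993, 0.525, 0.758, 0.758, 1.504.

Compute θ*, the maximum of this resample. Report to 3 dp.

θ* = 1.993

Maximum = 1.993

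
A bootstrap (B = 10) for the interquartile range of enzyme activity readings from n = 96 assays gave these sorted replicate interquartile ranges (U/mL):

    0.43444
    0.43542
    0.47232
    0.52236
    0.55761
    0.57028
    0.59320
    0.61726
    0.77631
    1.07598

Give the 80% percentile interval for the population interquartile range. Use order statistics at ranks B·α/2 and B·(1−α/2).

α = 0.20; lower rank = 10 × 0.100 = 1; upper rank = 10 × 0.900 = 9.
The 1st smallest replicate is 0.43444; the 9th is 0.77631.

(0.43444, 0.77631)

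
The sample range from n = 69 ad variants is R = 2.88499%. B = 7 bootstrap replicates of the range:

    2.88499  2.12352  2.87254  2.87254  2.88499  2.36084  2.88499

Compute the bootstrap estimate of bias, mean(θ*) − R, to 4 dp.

mean(θ*) = (2.88499 + 2.12352 + 2.87254 + 2.87254 + 2.88499 + 2.36084 + 2.88499) / 7 = 2.69777
bias = 2.69777 − 2.88499

bias = −0.1872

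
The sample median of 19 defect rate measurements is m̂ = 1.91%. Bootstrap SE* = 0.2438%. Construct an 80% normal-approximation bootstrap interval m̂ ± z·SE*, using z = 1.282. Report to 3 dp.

(1.597, 2.223)

Margin = 1.282 × 0.2438 = 0.3126
Interval: 1.91 ± 0.3126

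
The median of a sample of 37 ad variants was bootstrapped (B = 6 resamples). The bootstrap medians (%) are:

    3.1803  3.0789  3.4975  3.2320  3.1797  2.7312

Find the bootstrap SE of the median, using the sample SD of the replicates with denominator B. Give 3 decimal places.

Bootstrap SE is the standard deviation of the 6 replicate medians.
Mean of replicates: (3.1803 + 3.0789 + 3.4975 + 3.2320 + 3.1797 + 2.7312) / 6 = 18.89960 / 6 = 3.14993
Sum of squared deviations: (+0.03037)² + (−0.07103)² + (+0.34757)² + (+0.08207)² + (+0.02977)² + (−0.41873)² = 0.30973
Variance = 0.30973 / 6 = 0.05162
SE* = √0.05162

SE* = 0.227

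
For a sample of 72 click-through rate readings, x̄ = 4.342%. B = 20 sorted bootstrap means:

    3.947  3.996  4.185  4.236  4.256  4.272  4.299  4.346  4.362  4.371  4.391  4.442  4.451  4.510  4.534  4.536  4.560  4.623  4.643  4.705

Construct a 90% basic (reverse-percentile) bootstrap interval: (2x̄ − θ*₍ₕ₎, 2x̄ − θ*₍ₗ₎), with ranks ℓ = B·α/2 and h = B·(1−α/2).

(4.041, 4.737)

Percentile endpoints at ranks 1 and 19: θ*₍1₎ = 3.947, θ*₍19₎ = 4.643.
Basic interval reflects these around x̄:
  lower = 2 × 4.342 − 4.643 = 4.041
  upper = 2 × 4.342 − 3.947 = 4.737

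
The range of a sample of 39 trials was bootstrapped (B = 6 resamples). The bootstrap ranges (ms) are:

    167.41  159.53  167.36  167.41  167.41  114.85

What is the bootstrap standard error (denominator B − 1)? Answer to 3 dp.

Bootstrap SE is the standard deviation of the 6 replicate ranges.
Mean of replicates: (167.41 + 159.53 + 167.36 + 167.41 + 167.41 + 114.85) / 6 = 943.9700 / 6 = 157.3283
Sum of squared deviations: (+10.0817)² + (+2.2017)² + (+10.0317)² + (+10.0817)² + (+10.0817)² + (−42.4783)² = 2214.8105
Variance = 2214.8105 / 5 = 442.9621
SE* = √442.9621

SE* = 21.047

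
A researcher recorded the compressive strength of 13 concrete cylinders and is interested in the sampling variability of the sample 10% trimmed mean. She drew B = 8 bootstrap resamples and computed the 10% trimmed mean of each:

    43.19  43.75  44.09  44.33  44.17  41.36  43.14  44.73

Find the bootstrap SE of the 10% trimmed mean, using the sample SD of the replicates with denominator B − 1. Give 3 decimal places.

Bootstrap SE is the standard deviation of the 8 replicate 10% trimmed means.
Mean of replicates: (43.19 + 43.75 + 44.09 + 44.33 + 44.17 + 41.36 + 43.14 + 44.73) / 8 = 348.7600 / 8 = 43.5950
Sum of squared deviations: (−0.4050)² + (+0.1550)² + (+0.4950)² + (+0.7350)² + (+0.5750)² + (−2.2350)² + (−0.4550)² + (+1.1350)² = 7.7944
Variance = 7.7944 / 7 = 1.1135
SE* = √1.1135

SE* = 1.055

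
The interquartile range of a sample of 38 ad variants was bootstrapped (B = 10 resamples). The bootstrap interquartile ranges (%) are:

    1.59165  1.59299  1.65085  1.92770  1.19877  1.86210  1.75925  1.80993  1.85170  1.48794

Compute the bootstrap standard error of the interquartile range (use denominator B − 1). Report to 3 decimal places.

SE* = 0.219

Bootstrap SE is the standard deviation of the 10 replicate interquartile ranges.
Mean of replicates: (1.59165 + 1.59299 + 1.65085 + 1.92770 + 1.19877 + 1.86210 + 1.75925 + 1.80993 + 1.85170 + 1.48794) / 10 = 16.732880 / 10 = 1.673288
Sum of squared deviations: (−0.081638)² + (−0.080298)² + (−0.022438)² + (+0.254412)² + (−0.474518)² + (+0.188812)² + (+0.085962)² + (+0.136642)² + (+0.178412)² + (−0.185348)² = 0.431404
Variance = 0.431404 / 9 = 0.047934
SE* = √0.047934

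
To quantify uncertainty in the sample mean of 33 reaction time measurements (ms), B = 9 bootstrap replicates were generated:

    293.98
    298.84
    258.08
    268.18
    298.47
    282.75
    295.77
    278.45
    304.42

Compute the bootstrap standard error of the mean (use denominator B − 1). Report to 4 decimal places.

SE* = 15.7350

Bootstrap SE is the standard deviation of the 9 replicate means.
Mean of replicates: (293.98 + 298.84 + 258.08 + 268.18 + 298.47 + 282.75 + 295.77 + 278.45 + 304.42) / 9 = 2578.94000 / 9 = 286.54889
Sum of squared deviations: (+7.43111)² + (+12.29111)² + (−28.46889)² + (−18.36889)² + (+11.92111)² + (−3.79889)² + (+9.22111)² + (−8.09889)² + (+17.87111)² = 1980.72849
Variance = 1980.72849 / 8 = 247.59106
SE* = √247.59106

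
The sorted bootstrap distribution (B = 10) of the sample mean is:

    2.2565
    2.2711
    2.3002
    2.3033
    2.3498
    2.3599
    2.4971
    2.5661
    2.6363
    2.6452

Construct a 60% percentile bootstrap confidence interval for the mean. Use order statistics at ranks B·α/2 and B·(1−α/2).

α = 0.40; lower rank = 10 × 0.200 = 2; upper rank = 10 × 0.800 = 8.
The 2nd smallest replicate is 2.2711; the 8th is 2.5661.

(2.2711, 2.5661)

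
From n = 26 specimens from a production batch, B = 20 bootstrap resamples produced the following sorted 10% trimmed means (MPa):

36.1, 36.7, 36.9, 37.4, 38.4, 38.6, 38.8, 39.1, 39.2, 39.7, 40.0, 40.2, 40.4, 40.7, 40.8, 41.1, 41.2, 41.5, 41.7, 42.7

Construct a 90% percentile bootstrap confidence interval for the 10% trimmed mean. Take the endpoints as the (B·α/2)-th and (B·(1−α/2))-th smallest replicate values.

α = 0.10; lower rank = 20 × 0.050 = 1; upper rank = 20 × 0.950 = 19.
The 1st smallest replicate is 36.1; the 19th is 41.7.

(36.1, 41.7)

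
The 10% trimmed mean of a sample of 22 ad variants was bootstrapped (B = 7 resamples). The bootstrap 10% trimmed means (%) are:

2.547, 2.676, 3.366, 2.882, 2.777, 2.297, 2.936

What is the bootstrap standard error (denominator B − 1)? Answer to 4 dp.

SE* = 0.3358

Bootstrap SE is the standard deviation of the 7 replicate 10% trimmed means.
Mean of replicates: (2.547 + 2.676 + 3.366 + 2.882 + 2.777 + 2.297 + 2.936) / 7 = 19.48100 / 7 = 2.78300
Sum of squared deviations: (−0.23600)² + (−0.10700)² + (+0.58300)² + (+0.09900)² + (−0.00600)² + (−0.48600)² + (+0.15300)² = 0.67648
Variance = 0.67648 / 6 = 0.11275
SE* = √0.11275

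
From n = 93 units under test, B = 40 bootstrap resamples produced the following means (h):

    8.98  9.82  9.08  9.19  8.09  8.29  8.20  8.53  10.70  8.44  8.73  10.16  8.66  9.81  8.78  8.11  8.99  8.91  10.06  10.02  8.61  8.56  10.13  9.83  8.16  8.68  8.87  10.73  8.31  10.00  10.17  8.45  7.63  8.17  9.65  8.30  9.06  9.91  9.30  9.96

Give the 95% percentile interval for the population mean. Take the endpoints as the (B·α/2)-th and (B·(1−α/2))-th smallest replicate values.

(7.63, 10.70)

Sorted replicates: 7.63, 8.09, 8.11, 8.16, 8.17, 8.20, 8.29, 8.30, 8.31, 8.44, 8.45, 8.53, 8.56, 8.61, 8.66, 8.68, 8.73, 8.78, 8.87, 8.91, 8.98, 8.99, 9.06, 9.08, 9.19, 9.30, 9.65, 9.81, 9.82, 9.83, 9.91, 9.96, 10.00, 10.02, 10.06, 10.13, 10.16, 10.17, 10.70, 10.73
α = 0.05; lower rank = 40 × 0.025 = 1; upper rank = 40 × 0.975 = 39.
The 1st smallest replicate is 7.63; the 39th is 10.70.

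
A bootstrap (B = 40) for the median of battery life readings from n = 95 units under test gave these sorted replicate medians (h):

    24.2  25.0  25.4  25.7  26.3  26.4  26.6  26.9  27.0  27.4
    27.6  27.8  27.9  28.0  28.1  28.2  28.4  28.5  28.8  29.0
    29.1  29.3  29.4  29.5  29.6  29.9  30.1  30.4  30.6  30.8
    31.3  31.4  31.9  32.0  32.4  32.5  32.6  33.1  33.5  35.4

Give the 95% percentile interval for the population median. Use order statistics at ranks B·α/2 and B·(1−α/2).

(24.2, 33.5)

α = 0.05; lower rank = 40 × 0.025 = 1; upper rank = 40 × 0.975 = 39.
The 1st smallest replicate is 24.2; the 39th is 33.5.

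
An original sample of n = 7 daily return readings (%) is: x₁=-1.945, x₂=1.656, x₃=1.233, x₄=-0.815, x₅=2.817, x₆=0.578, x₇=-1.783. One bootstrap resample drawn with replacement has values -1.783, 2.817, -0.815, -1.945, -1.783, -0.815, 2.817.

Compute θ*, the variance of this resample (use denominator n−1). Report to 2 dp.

Mean = -0.2153; sum of squared deviations = 27.0162
s² = 27.0162 / 6 = 4.5027

θ* = 4.50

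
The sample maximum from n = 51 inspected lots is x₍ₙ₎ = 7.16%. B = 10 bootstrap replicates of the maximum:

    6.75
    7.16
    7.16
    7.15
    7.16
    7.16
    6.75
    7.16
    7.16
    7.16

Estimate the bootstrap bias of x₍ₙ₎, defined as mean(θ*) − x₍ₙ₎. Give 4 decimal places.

bias = −0.0830

mean(θ*) = (6.75 + 7.16 + 7.16 + 7.15 + 7.16 + 7.16 + 6.75 + 7.16 + 7.16 + 7.16) / 10 = 7.07700
bias = 7.07700 − 7.16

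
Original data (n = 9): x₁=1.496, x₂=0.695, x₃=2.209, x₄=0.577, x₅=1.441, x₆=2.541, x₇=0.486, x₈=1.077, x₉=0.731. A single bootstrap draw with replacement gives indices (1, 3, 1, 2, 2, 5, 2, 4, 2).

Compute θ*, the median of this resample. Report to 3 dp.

θ* = 0.695

Resample values: 1.496, 2.209, 1.496, 0.695, 0.695, 1.441, 0.695, 0.577, 0.695.
Sorted: 0.577, 0.695, 0.695, 0.695, 0.695, 1.441, 1.496, 1.496, 2.209
Median = middle value = 0.695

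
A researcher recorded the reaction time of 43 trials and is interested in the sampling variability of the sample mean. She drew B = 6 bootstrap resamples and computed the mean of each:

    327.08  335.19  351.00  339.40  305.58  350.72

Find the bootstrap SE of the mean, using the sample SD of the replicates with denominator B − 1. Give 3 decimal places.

SE* = 17.033

Bootstrap SE is the standard deviation of the 6 replicate means.
Mean of replicates: (327.08 + 335.19 + 351.00 + 339.40 + 305.58 + 350.72) / 6 = 2008.9700 / 6 = 334.8283
Sum of squared deviations: (−7.7483)² + (+0.3617)² + (+16.1717)² + (+4.5717)² + (−29.2483)² + (+15.8917)² = 1450.6005
Variance = 1450.6005 / 5 = 290.1201
SE* = √290.1201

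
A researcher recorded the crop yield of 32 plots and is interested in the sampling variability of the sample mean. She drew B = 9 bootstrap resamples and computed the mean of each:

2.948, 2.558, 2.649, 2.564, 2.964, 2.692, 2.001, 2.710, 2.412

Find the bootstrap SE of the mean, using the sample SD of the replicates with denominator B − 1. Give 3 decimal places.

SE* = 0.290

Bootstrap SE is the standard deviation of the 9 replicate means.
Mean of replicates: (2.948 + 2.558 + 2.649 + 2.564 + 2.964 + 2.692 + 2.001 + 2.710 + 2.412) / 9 = 23.4980 / 9 = 2.6109
Sum of squared deviations: (+0.3371)² + (−0.0529)² + (+0.0381)² + (−0.0469)² + (+0.3531)² + (+0.0811)² + (−0.6099)² + (+0.0991)² + (−0.1989)² = 0.6727
Variance = 0.6727 / 8 = 0.0841
SE* = √0.0841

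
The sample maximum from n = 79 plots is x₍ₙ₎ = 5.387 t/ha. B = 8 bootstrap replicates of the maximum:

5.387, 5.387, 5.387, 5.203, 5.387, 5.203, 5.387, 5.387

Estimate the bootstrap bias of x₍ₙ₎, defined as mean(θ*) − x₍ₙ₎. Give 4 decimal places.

mean(θ*) = (5.387 + 5.387 + 5.387 + 5.203 + 5.387 + 5.203 + 5.387 + 5.387) / 8 = 5.34100
bias = 5.34100 − 5.387

bias = −0.0460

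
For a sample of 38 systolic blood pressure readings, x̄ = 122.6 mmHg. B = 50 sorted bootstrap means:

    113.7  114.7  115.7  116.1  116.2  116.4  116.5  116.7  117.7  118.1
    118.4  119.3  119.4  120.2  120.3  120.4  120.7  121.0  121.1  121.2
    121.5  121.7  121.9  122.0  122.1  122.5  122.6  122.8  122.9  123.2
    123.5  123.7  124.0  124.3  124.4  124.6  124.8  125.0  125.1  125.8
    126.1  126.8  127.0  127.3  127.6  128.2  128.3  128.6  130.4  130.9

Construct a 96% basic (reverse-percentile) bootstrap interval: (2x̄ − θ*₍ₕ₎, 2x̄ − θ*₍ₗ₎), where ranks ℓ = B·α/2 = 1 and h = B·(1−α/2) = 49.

(114.8, 131.5)

Percentile endpoints at ranks 1 and 49: θ*₍1₎ = 113.7, θ*₍49₎ = 130.4.
Basic interval reflects these around x̄:
  lower = 2 × 122.6 − 130.4 = 114.8
  upper = 2 × 122.6 − 113.7 = 131.5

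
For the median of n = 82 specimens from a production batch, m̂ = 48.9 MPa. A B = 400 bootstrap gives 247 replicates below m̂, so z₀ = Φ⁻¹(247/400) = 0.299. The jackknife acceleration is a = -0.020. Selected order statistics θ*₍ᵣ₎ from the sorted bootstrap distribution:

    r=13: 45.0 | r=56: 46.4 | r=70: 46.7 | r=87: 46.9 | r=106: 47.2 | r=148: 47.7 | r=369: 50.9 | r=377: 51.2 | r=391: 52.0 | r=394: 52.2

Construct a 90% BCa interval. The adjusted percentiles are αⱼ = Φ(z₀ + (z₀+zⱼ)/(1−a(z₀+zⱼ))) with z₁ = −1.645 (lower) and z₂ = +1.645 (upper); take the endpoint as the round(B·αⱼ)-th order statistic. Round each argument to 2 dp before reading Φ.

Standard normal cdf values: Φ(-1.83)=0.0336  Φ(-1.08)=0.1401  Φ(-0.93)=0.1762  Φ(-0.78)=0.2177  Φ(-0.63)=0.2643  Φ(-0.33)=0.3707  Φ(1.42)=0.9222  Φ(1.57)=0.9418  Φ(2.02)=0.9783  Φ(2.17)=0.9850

Lower: z₀ + z₁ = 0.299 + (-1.645) = -1.346; 1 − a(z₀+z₁) = 1 − (-0.020)(-1.346) = 0.9731; argument = 0.299 + (-1.346)/0.9731 = -1.0842 → -1.08.
α₁ = Φ(-1.08) = 0.1401; rank = round(400 × 0.1401) = 56; θ*₍56₎ = 46.4.
Upper: z₀ + z₂ = 1.944; 1 − a(z₀+z₂) = 1.0389; argument = 2.1702 → 2.17; α₂ = 0.9850; rank = 394; θ*₍394₎ = 52.2.

(46.4, 52.2)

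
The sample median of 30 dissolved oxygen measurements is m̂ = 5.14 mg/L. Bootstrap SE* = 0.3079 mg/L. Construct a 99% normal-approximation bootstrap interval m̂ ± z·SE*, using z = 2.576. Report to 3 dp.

(4.347, 5.933)

Margin = 2.576 × 0.3079 = 0.7932
Interval: 5.14 ± 0.7932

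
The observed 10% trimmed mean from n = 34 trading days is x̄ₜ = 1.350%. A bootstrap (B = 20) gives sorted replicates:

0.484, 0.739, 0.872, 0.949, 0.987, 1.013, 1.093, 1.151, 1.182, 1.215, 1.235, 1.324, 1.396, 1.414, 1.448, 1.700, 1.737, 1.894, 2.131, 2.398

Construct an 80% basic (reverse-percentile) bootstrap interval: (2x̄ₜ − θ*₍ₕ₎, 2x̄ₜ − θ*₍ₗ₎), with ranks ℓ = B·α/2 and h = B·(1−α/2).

(0.806, 1.961)

Percentile endpoints at ranks 2 and 18: θ*₍2₎ = 0.739, θ*₍18₎ = 1.894.
Basic interval reflects these around x̄ₜ:
  lower = 2 × 1.350 − 1.894 = 0.806
  upper = 2 × 1.350 − 0.739 = 1.961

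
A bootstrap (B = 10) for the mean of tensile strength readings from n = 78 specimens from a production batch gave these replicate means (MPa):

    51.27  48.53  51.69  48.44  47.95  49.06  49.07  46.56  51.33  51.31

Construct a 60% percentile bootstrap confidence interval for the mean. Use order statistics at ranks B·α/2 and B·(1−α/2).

Sorted replicates: 46.56, 47.95, 48.44, 48.53, 49.06, 49.07, 51.27, 51.31, 51.33, 51.69
α = 0.40; lower rank = 10 × 0.200 = 2; upper rank = 10 × 0.800 = 8.
The 2nd smallest replicate is 47.95; the 8th is 51.31.

(47.95, 51.31)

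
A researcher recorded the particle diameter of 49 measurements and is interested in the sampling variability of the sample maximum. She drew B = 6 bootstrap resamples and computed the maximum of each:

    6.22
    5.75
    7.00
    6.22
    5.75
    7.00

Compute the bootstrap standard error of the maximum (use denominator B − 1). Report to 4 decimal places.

Bootstrap SE is the standard deviation of the 6 replicate maximums.
Mean of replicates: (6.22 + 5.75 + 7.00 + 6.22 + 5.75 + 7.00) / 6 = 37.94000 / 6 = 6.32333
Sum of squared deviations: (−0.10333)² + (−0.57333)² + (+0.67667)² + (−0.10333)² + (−0.57333)² + (+0.67667)² = 1.59453
Variance = 1.59453 / 5 = 0.31891
SE* = √0.31891

SE* = 0.5647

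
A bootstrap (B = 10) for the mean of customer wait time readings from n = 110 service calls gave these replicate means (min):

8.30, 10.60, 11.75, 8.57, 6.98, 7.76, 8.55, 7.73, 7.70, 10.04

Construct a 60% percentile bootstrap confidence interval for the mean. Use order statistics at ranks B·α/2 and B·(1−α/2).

Sorted replicates: 6.98, 7.70, 7.73, 7.76, 8.30, 8.55, 8.57, 10.04, 10.60, 11.75
α = 0.40; lower rank = 10 × 0.200 = 2; upper rank = 10 × 0.800 = 8.
The 2nd smallest replicate is 7.70; the 8th is 10.04.

(7.70, 10.04)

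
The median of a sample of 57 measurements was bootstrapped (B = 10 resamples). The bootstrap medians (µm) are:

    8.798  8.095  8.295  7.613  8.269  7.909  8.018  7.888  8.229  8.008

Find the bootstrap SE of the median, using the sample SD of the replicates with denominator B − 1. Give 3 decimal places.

SE* = 0.317

Bootstrap SE is the standard deviation of the 10 replicate medians.
Mean of replicates: (8.798 + 8.095 + 8.295 + 7.613 + 8.269 + 7.909 + 8.018 + 7.888 + 8.229 + 8.008) / 10 = 81.1220 / 10 = 8.1122
Sum of squared deviations: (+0.6858)² + (−0.0172)² + (+0.1828)² + (−0.4992)² + (+0.1568)² + (−0.2032)² + (−0.0942)² + (−0.2242)² + (+0.1168)² + (−0.1042)² = 0.9027
Variance = 0.9027 / 9 = 0.1003
SE* = √0.1003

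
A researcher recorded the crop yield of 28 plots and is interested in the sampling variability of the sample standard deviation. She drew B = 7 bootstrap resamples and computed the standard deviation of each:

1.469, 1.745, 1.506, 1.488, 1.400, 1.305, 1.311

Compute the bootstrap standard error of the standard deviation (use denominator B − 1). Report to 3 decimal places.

Bootstrap SE is the standard deviation of the 7 replicate standard deviations.
Mean of replicates: (1.469 + 1.745 + 1.506 + 1.488 + 1.400 + 1.305 + 1.311) / 7 = 10.2240 / 7 = 1.4606
Sum of squared deviations: (+0.0084)² + (+0.2844)² + (+0.0454)² + (+0.0274)² + (−0.0606)² + (−0.1556)² + (−0.1496)² = 0.1340
Variance = 0.1340 / 6 = 0.0223
SE* = √0.0223

SE* = 0.149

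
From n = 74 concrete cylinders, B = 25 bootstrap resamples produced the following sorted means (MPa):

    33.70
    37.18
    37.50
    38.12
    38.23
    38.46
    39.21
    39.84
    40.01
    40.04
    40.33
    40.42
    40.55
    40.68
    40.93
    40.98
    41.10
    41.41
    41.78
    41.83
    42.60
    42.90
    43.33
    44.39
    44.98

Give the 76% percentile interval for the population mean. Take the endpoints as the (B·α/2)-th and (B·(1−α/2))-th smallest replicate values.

α = 0.24; lower rank = 25 × 0.120 = 3; upper rank = 25 × 0.880 = 22.
The 3rd smallest replicate is 37.50; the 22nd is 42.90.

(37.50, 42.90)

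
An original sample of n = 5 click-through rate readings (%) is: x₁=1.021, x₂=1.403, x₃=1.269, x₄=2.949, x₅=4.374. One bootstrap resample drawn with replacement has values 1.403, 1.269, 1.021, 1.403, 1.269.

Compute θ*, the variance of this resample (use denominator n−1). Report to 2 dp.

Mean = 1.2730; sum of squared deviations = 0.0973
s² = 0.0973 / 4 = 0.0243

θ* = 0.02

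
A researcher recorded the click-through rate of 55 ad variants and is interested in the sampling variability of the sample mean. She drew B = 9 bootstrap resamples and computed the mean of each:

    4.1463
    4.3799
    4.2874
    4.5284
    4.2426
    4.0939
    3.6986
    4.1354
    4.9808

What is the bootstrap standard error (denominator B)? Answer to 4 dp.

Bootstrap SE is the standard deviation of the 9 replicate means.
Mean of replicates: (4.1463 + 4.3799 + 4.2874 + 4.5284 + 4.2426 + 4.0939 + 3.6986 + 4.1354 + 4.9808) / 9 = 38.49330 / 9 = 4.27703
Sum of squared deviations: (−0.13073)² + (+0.10287)² + (+0.01037)² + (+0.25137)² + (−0.03443)² + (−0.18313)² + (−0.57843)² + (−0.14163)² + (+0.70377)² = 0.97562
Variance = 0.97562 / 9 = 0.10840
SE* = √0.10840

SE* = 0.3292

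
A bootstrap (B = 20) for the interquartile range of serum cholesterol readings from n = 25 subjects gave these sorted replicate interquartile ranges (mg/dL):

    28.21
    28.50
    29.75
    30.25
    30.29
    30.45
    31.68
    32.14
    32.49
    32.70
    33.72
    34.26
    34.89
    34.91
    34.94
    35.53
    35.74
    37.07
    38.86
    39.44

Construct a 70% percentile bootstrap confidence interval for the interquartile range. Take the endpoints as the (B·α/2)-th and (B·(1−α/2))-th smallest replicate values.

(29.75, 35.74)

α = 0.30; lower rank = 20 × 0.150 = 3; upper rank = 20 × 0.850 = 17.
The 3rd smallest replicate is 29.75; the 17th is 35.74.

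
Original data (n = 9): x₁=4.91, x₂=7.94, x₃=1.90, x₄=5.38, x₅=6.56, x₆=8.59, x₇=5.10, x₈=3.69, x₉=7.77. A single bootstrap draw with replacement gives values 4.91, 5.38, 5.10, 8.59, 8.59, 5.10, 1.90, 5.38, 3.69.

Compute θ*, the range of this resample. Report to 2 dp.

θ* = 6.69

Range = 8.59 − 1.90 = 6.69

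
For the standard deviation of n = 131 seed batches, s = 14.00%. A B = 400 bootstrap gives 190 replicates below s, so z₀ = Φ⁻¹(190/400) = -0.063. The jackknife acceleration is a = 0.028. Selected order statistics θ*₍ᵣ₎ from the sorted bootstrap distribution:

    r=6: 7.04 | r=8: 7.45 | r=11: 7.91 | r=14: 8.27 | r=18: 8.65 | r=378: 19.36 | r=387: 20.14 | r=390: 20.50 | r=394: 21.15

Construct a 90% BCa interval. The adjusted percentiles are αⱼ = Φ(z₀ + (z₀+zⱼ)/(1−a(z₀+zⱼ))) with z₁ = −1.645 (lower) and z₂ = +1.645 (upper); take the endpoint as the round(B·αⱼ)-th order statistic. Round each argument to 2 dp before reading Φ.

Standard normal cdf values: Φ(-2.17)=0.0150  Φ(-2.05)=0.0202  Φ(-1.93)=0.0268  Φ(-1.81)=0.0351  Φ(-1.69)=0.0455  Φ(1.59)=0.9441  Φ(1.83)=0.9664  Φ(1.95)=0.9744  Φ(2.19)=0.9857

(8.65, 19.36)

Lower: z₀ + z₁ = -0.063 + (-1.645) = -1.708; 1 − a(z₀+z₁) = 1 − (0.028)(-1.708) = 1.0478; argument = -0.063 + (-1.708)/1.0478 = -1.6930 → -1.69.
α₁ = Φ(-1.69) = 0.0455; rank = round(400 × 0.0455) = 18; θ*₍18₎ = 8.65.
Upper: z₀ + z₂ = 1.582; 1 − a(z₀+z₂) = 0.9557; argument = 1.5923 → 1.59; α₂ = 0.9441; rank = 378; θ*₍378₎ = 19.36.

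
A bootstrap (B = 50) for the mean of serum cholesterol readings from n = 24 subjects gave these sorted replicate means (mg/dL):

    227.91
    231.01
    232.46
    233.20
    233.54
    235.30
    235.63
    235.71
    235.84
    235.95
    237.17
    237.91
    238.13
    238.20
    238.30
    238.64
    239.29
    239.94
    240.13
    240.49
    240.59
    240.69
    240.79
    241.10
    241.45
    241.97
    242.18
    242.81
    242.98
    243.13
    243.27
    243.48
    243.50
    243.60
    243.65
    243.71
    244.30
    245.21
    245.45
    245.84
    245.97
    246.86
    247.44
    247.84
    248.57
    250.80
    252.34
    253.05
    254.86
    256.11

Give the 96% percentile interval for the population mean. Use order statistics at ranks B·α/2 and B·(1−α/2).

α = 0.04; lower rank = 50 × 0.020 = 1; upper rank = 50 × 0.980 = 49.
The 1st smallest replicate is 227.91; the 49th is 254.86.

(227.91, 254.86)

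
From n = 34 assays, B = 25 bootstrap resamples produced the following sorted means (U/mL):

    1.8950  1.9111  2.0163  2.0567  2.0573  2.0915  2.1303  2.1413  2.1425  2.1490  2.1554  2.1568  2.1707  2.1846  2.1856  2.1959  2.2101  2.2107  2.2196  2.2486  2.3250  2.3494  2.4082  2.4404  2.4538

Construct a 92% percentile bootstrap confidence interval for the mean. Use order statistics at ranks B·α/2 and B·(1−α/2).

(1.8950, 2.4404)

α = 0.08; lower rank = 25 × 0.040 = 1; upper rank = 25 × 0.960 = 24.
The 1st smallest replicate is 1.8950; the 24th is 2.4404.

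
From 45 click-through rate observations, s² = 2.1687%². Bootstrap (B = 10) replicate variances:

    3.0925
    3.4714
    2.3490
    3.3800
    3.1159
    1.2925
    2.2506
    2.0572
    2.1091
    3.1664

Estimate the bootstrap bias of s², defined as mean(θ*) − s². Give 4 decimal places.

bias = +0.4598

mean(θ*) = (3.0925 + 3.4714 + 2.3490 + 3.3800 + 3.1159 + 1.2925 + 2.2506 + 2.0572 + 2.1091 + 3.1664) / 10 = 2.62846
bias = 2.62846 − 2.1687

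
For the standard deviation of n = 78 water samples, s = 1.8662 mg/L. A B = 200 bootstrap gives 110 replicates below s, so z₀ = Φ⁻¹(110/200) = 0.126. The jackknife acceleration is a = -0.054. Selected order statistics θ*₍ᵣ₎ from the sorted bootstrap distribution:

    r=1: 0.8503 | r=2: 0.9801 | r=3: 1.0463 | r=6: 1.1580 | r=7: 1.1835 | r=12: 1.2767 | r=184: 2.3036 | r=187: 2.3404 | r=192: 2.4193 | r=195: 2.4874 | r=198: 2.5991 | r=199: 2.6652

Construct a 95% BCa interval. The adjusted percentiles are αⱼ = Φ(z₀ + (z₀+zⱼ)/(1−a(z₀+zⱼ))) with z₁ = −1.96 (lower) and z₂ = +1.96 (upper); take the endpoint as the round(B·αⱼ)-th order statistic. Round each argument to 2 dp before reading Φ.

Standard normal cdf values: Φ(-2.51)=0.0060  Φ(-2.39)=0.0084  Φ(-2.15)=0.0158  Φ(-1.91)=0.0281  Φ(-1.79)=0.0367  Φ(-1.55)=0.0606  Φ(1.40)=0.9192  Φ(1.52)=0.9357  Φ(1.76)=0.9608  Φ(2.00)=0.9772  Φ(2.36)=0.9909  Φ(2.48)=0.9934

Lower: z₀ + z₁ = 0.126 + (-1.960) = -1.834; 1 − a(z₀+z₁) = 1 − (-0.054)(-1.834) = 0.9010; argument = 0.126 + (-1.834)/0.9010 = -1.9096 → -1.91.
α₁ = Φ(-1.91) = 0.0281; rank = round(200 × 0.0281) = 6; θ*₍6₎ = 1.1580.
Upper: z₀ + z₂ = 2.086; 1 − a(z₀+z₂) = 1.1126; argument = 2.0008 → 2.00; α₂ = 0.9772; rank = 195; θ*₍195₎ = 2.4874.

(1.1580, 2.4874)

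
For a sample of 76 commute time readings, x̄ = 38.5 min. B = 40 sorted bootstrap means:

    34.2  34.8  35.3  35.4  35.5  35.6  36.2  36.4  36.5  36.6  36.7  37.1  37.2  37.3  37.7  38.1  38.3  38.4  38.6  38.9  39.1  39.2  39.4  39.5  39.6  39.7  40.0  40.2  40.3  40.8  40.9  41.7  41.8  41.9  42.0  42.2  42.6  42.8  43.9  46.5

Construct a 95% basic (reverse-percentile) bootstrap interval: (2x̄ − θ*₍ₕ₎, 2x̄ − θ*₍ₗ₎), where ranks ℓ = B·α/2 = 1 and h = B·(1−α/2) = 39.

Percentile endpoints at ranks 1 and 39: θ*₍1₎ = 34.2, θ*₍39₎ = 43.9.
Basic interval reflects these around x̄:
  lower = 2 × 38.5 − 43.9 = 33.1
  upper = 2 × 38.5 − 34.2 = 42.8

(33.1, 42.8)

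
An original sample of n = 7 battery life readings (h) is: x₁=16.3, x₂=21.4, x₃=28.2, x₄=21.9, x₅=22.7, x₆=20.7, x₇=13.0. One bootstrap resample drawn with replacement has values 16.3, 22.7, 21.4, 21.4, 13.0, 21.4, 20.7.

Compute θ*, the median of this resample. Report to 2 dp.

Sorted: 13.0, 16.3, 20.7, 21.4, 21.4, 21.4, 22.7
Median = middle value = 21.40

θ* = 21.40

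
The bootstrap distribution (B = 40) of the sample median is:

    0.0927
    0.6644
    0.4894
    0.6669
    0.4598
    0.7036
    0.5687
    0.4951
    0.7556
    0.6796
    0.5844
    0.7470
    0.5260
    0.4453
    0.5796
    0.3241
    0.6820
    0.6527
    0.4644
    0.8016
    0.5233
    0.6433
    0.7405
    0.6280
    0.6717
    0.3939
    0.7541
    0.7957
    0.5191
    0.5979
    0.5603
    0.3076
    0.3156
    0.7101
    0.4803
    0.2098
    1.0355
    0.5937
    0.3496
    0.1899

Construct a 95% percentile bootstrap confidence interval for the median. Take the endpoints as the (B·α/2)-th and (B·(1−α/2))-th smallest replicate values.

(0.0927, 0.8016)

Sorted replicates: 0.0927, 0.1899, 0.2098, 0.3076, 0.3156, 0.3241, 0.3496, 0.3939, 0.4453, 0.4598, 0.4644, 0.4803, 0.4894, 0.4951, 0.5191, 0.5233, 0.5260, 0.5603, 0.5687, 0.5796, 0.5844, 0.5937, 0.5979, 0.6280, 0.6433, 0.6527, 0.6644, 0.6669, 0.6717, 0.6796, 0.6820, 0.7036, 0.7101, 0.7405, 0.7470, 0.7541, 0.7556, 0.7957, 0.8016, 1.0355
α = 0.05; lower rank = 40 × 0.025 = 1; upper rank = 40 × 0.975 = 39.
The 1st smallest replicate is 0.0927; the 39th is 0.8016.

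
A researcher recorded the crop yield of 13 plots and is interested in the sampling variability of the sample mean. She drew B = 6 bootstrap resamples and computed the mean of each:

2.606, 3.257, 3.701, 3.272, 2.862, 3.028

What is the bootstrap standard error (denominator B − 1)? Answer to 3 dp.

SE* = 0.379

Bootstrap SE is the standard deviation of the 6 replicate means.
Mean of replicates: (2.606 + 3.257 + 3.701 + 3.272 + 2.862 + 3.028) / 6 = 18.7260 / 6 = 3.1210
Sum of squared deviations: (−0.5150)² + (+0.1360)² + (+0.5800)² + (+0.1510)² + (−0.2590)² + (−0.0930)² = 0.7187
Variance = 0.7187 / 5 = 0.1437
SE* = √0.1437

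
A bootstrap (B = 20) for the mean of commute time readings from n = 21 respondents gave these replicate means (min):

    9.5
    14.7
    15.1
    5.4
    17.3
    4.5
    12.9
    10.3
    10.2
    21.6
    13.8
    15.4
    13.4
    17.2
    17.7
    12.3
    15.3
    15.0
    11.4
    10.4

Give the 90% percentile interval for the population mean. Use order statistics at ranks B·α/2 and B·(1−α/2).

Sorted replicates: 4.5, 5.4, 9.5, 10.2, 10.3, 10.4, 11.4, 12.3, 12.9, 13.4, 13.8, 14.7, 15.0, 15.1, 15.3, 15.4, 17.2, 17.3, 17.7, 21.6
α = 0.10; lower rank = 20 × 0.050 = 1; upper rank = 20 × 0.950 = 19.
The 1st smallest replicate is 4.5; the 19th is 17.7.

(4.5, 17.7)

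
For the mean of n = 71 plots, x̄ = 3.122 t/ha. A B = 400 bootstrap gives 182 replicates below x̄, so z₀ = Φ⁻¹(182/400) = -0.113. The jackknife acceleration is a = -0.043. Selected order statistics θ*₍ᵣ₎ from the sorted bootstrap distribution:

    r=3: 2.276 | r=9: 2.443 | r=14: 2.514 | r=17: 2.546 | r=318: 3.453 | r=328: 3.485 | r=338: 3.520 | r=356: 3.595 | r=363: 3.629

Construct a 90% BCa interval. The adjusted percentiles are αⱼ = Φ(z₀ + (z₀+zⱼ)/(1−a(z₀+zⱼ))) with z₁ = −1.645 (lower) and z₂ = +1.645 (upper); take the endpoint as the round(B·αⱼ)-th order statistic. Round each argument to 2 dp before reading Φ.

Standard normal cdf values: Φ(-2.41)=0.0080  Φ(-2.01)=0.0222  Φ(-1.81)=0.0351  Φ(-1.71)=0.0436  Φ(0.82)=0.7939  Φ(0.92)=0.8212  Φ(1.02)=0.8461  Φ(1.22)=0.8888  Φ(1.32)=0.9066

Lower: z₀ + z₁ = -0.113 + (-1.645) = -1.758; 1 − a(z₀+z₁) = 1 − (-0.043)(-1.758) = 0.9244; argument = -0.113 + (-1.758)/0.9244 = -2.0148 → -2.01.
α₁ = Φ(-2.01) = 0.0222; rank = round(400 × 0.0222) = 9; θ*₍9₎ = 2.443.
Upper: z₀ + z₂ = 1.532; 1 − a(z₀+z₂) = 1.0659; argument = 1.3243 → 1.32; α₂ = 0.9066; rank = 363; θ*₍363₎ = 3.629.

(2.443, 3.629)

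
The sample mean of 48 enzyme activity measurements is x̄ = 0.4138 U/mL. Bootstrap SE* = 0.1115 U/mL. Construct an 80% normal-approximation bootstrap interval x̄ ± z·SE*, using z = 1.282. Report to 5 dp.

(0.27086, 0.55674)

Margin = 1.282 × 0.1115 = 0.142943
Interval: 0.4138 ± 0.142943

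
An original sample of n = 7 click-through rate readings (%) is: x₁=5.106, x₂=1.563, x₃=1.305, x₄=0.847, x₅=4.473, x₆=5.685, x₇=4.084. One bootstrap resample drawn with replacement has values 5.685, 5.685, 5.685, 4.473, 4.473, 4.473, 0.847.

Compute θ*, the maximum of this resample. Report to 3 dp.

θ* = 5.685

Maximum = 5.685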